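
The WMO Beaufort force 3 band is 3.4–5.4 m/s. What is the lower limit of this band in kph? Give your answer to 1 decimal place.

3.4–5.4 m/s × 3.6 = 12.2–19.4 km/h.

12.2 km/h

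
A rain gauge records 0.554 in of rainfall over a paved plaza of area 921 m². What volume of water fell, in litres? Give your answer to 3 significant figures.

13000 litres

Depth: 0.554 in × 25.4 = 14.0716 mm.
1 mm over 1 m² is 1 L, so volume = 14.0716 × 921 = 12959.944 L ≈ 13000 L.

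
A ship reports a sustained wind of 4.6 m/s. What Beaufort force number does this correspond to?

Beaufort force 3

4.6 m/s lies in the Beaufort 3 band (gentle breeze, 3.4–5.4 m/s).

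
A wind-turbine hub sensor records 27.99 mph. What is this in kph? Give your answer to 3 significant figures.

1 mph = 1.60934 km/h, so 27.99 × 1.60934 = 45.0 km/h.

45.0 km/h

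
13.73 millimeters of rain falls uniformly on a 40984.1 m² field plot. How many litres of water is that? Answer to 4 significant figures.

562700 litres

1 mm over 1 m² is 1 L, so volume = 13.73 × 40984.1 = 562711.69 L ≈ 562700 L.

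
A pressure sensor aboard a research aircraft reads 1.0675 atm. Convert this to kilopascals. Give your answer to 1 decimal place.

1 atm = 101.325 kPa, so 1.0675 × 101.325 = 108.2 kPa.

108.2 kPa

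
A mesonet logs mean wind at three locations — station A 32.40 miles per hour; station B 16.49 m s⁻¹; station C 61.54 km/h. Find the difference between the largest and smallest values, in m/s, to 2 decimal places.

station A: 32.40 mph = 14.4841 m/s.
station C: 61.54 km/h = 17.0944 m/s.
Spread: 17.0944 − 14.4841 = 2.61 m/s.

2.61 m/s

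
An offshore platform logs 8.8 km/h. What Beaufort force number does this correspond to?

Beaufort force 2

8.8 km/h = 2.4 m/s, which is Beaufort 2 (light breeze, 1.6–3.3 m/s).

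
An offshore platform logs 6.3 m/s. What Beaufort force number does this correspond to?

6.3 m/s lies in the Beaufort 4 band (moderate breeze, 5.5–7.9 m/s).

Beaufort force 4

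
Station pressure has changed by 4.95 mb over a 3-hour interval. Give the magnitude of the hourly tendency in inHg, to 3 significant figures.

0.0487 inHg per hour

4.95 mb / 3 h × 0.02953 inHg/mb = 0.0487 inHg/h.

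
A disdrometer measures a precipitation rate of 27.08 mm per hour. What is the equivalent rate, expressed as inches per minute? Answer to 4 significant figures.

0.01777 in/minute

27.08 mm/hour × 0.0393701 in/mm × 0.0166667 hour/minute = 0.01777 in/minute.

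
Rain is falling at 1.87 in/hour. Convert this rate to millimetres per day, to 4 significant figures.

1.87 in/hour × 25.4 mm/in × 24 hour/day = 1140 mm/day.

1140 mm/day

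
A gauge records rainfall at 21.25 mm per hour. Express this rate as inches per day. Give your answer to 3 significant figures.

21.25 mm/hour × 0.0393701 in/mm × 24 hour/day = 20.1 in/day.

20.1 in/day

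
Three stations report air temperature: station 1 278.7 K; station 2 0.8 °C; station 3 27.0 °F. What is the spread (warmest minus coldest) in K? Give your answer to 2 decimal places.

8.33 K

station 1: 278.7 K = 5.550 °C.
station 3: 27.0 °F = -2.778 °C.
Spread: 5.550 − (-2.778) = 8.328 °C.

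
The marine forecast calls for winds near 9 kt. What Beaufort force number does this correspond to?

Beaufort force 3

9 kt lies in the Beaufort 3 band (gentle breeze, 7–10 kt).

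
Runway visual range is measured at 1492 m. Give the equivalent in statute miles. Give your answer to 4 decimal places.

1 m = 0.000621371 SM, so 1492 × 0.000621371 = 0.9271 SM.

0.9271 SM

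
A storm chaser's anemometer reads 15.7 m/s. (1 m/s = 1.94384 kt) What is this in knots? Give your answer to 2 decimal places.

1 m/s = 1.94384 kt, so 15.7 × 1.94384 = 30.52 kt.

30.52 kt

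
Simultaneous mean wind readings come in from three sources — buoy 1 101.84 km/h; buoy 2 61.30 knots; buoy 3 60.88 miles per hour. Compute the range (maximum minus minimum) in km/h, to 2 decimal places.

15.55 km/h

buoy 2: 61.30 kt = 113.5276 km/h.
buoy 3: 60.88 mph = 97.9769 km/h.
Spread: 113.5276 − 97.9769 = 15.55 km/h.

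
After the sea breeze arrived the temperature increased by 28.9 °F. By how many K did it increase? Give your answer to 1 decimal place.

16.1 K

For a temperature change the 32° offset cancels: ΔK = 28.9 × 0.5556 = 16.1 K.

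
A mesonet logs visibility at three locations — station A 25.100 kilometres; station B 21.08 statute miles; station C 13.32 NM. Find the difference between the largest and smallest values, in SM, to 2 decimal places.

station A: 25.100 km = 15.5964 SM.
station C: 13.32 nmi = 15.3284 SM.
Spread: 21.0800 − 15.3284 = 5.75 SM.

5.75 SM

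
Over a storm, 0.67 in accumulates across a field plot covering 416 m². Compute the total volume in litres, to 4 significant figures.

Depth: 0.67 in × 25.4 = 17.018 mm.
1 mm over 1 m² is 1 L, so volume = 17.018 × 416 = 7079.488 L ≈ 7079 L.

7079 litres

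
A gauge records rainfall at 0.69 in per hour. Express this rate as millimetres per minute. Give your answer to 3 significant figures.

0.292 mm/minute

0.69 in/hour × 25.4 mm/in × 0.0166667 hour/minute = 0.292 mm/minute.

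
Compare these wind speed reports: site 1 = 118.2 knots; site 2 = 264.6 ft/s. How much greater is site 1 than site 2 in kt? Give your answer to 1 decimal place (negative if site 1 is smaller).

site 2: 264.6 ft/s = 156.771 kt.
Difference: 118.200 − 156.771 = -38.6 kt.

-38.6 kt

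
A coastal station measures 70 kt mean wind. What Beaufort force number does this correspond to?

70 kt lies in the Beaufort 12 band (hurricane force, ≥64 kt).

Beaufort force 12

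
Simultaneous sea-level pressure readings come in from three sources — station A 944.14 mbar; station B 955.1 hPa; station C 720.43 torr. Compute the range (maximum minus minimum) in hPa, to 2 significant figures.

16 hPa

station A: 944.14 mb = 944.14 hPa.
station C: 720.43 mmHg = 960.49 hPa.
Spread: 960.49 − 944.14 = 16 hPa.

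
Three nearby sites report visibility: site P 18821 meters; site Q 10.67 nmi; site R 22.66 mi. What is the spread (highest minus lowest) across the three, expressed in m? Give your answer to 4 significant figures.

site Q: 10.67 nmi = 19760.84 m.
site R: 22.66 SM = 36467.74 m.
Spread: 36467.74 − 18821.00 = 17650 m.

17650 m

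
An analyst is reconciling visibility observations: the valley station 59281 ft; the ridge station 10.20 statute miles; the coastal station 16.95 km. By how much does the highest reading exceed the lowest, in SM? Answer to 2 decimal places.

the valley station: 59281 ft = 11.2275 SM.
the coastal station: 16.95 km = 10.5322 SM.
Spread: 11.2275 − 10.2000 = 1.03 SM.

1.03 SM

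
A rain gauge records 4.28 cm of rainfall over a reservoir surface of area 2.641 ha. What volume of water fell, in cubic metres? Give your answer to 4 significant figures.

1130 cubic metres

Depth: 4.28 cm × 10 = 42.8 mm.
Area: 2.641 ha = 26410 m².
1 mm over 1 m² is 1 L, so volume = 42.8 × 26410 = 1130348 L = 1130 m³.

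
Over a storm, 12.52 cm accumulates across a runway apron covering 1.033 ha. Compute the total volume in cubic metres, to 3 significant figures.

Depth: 12.52 cm × 10 = 125.2 mm.
Area: 1.033 ha = 10330 m².
1 mm over 1 m² is 1 L, so volume = 125.2 × 10330 = 1293316 L = 1290 m³.

1290 cubic metres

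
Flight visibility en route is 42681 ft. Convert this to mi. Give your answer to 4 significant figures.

1 ft = 0.000189394 SM, so 42681 × 0.000189394 = 8.084 SM.

8.084 SM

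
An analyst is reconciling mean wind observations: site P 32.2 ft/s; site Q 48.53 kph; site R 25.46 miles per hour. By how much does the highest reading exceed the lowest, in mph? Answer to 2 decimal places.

8.20 mph

site P: 32.2 ft/s = 21.9545 mph.
site Q: 48.53 km/h = 30.1551 mph.
Spread: 30.1551 − 21.9545 = 8.20 mph.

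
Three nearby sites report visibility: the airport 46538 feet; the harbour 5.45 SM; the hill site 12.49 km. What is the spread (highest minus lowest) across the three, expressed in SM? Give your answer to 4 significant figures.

3.364 SM

the airport: 46538 ft = 8.81402 SM.
the hill site: 12.49 km = 7.76093 SM.
Spread: 8.81402 − 5.45000 = 3.364 SM.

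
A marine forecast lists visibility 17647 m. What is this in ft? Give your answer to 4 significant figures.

1 m = 3.28084 ft, so 17647 × 3.28084 = 57900 ft.

57900 ft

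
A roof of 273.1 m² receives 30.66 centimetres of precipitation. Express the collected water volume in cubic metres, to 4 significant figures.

83.73 cubic metres

Depth: 30.66 cm × 10 = 306.6 mm.
1 mm over 1 m² is 1 L, so volume = 306.6 × 273.1 = 83732.46 L = 83.73 m³.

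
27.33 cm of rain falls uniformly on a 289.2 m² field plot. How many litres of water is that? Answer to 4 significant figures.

Depth: 27.33 cm × 10 = 273.3 mm.
1 mm over 1 m² is 1 L, so volume = 273.3 × 289.2 = 79038.36 L ≈ 79040 L.

79040 litres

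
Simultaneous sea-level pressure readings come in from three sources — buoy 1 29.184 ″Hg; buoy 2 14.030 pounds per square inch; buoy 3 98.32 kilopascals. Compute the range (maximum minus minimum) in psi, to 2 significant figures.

buoy 1: 29.184 inHg = 14.3338 psi.
buoy 3: 98.32 kPa = 14.2601 psi.
Spread: 14.3338 − 14.0300 = 0.30 psi.

0.30 psi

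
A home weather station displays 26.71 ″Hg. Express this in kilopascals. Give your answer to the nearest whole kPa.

90 kPa

1 inHg = 3.38639 kPa, so 26.71 × 3.38639 = 90 kPa.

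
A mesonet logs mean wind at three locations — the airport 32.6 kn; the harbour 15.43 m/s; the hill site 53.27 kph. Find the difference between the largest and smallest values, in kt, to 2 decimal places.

3.84 kt

the harbour: 15.43 m/s = 29.9935 kt.
the hill site: 53.27 km/h = 28.7635 kt.
Spread: 32.6000 − 28.7635 = 3.84 kt.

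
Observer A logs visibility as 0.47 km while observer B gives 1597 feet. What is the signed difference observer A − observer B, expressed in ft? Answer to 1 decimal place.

-55.0 ft

observer A: 0.47 km = 1541.995 ft.
Difference: 1541.995 − 1597.000 = -55.0 ft.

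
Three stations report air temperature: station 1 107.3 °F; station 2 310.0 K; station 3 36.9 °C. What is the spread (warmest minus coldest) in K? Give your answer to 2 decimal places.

4.98 K

station 1: 107.3 °F = 41.833 °C.
station 2: 310.0 K = 36.850 °C.
Spread: 41.833 − 36.850 = 4.983 °C.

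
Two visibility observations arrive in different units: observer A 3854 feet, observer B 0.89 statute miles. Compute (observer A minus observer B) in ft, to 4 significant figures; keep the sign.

-845.2 ft

observer B: 0.89 SM = 4699.200 ft.
Difference: 3854.000 − 4699.200 = -845.2 ft.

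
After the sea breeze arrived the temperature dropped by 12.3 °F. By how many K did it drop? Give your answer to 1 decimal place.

A change of 1 °C equals a change of 1.8 °F: ΔK = 12.3 × 0.5556 = 6.8 K.

6.8 K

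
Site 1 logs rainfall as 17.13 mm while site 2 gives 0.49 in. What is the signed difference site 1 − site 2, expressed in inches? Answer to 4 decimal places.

0.1844 in

site 1: 17.13 mm = 0.674409 in.
Difference: 0.674409 − 0.490000 = 0.1844 in.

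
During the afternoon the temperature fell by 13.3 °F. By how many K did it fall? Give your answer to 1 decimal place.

A change of 1 °C equals a change of 1.8 °F: ΔK = 13.3 × 0.5556 = 7.4 K.

7.4 K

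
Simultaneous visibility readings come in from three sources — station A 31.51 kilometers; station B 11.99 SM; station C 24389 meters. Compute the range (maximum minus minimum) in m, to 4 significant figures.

station A: 31.51 km = 31510.00 m.
station B: 11.99 SM = 19296.03 m.
Spread: 31510.00 − 19296.03 = 12210 m.

12210 m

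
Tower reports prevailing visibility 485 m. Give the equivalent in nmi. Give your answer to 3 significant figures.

1 m = 0.000539957 nmi, so 485 × 0.000539957 = 0.262 nmi.

0.262 nmi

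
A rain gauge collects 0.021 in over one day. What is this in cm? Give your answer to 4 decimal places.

0.0533 cm

1 in = 2.54 cm, so 0.021 × 2.54 = 0.0533 cm.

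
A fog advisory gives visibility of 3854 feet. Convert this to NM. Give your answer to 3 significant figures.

1 ft = 0.000164579 nmi, so 3854 × 0.000164579 = 0.634 nmi.

0.634 nmi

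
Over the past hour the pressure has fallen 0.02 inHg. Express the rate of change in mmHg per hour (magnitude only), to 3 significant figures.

0.02 inHg / 1 h × 25.4 mmHg/inHg = 0.508 mmHg/h.

0.508 mmHg per hour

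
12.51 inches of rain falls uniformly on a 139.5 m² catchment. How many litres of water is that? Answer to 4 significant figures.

Depth: 12.51 in × 25.4 = 317.754 mm.
1 mm over 1 m² is 1 L, so volume = 317.754 × 139.5 = 44326.683 L ≈ 44330 L.

44330 litres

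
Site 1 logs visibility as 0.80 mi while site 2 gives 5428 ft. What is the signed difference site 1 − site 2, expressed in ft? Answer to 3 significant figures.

site 1: 0.80 SM = 4224.00 ft.
Difference: 4224.00 − 5428.00 = -1200 ft.

-1200 ft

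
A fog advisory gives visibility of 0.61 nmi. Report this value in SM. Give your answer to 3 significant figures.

1 nmi = 1.15078 SM, so 0.61 × 1.15078 = 0.702 SM.

0.702 SM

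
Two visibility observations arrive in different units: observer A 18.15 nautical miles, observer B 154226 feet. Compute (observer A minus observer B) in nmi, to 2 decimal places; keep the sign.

-7.23 nmi

observer B: 154226 ft = 25.3823 nmi.
Difference: 18.1500 − 25.3823 = -7.23 nmi.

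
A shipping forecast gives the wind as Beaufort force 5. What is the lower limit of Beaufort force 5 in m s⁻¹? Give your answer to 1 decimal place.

8.0 m/s

Beaufort 5 (fresh breeze) spans 8.0–10.7 m/s.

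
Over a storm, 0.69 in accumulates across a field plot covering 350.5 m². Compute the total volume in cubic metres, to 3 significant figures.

6.14 cubic metres

Depth: 0.69 in × 25.4 = 17.526 mm.
1 mm over 1 m² is 1 L, so volume = 17.526 × 350.5 = 6142.863 L = 6.14 m³.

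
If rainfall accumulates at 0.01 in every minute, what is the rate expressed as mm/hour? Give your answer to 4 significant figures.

15.24 mm/hour

0.01 in/minute × 25.4 mm/in × 60 minute/hour = 15.24 mm/hour.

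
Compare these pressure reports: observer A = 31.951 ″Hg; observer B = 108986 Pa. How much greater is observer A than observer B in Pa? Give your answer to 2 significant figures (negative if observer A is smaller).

observer A: 31.951 inHg = 108198.51 Pa.
Difference: 108198.51 − 108986.00 = -790 Pa.

-790 Pa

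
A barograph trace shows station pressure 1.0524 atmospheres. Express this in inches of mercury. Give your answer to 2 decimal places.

1 atm = 29.9213 inHg, so 1.0524 × 29.9213 = 31.49 inHg.

31.49 inHg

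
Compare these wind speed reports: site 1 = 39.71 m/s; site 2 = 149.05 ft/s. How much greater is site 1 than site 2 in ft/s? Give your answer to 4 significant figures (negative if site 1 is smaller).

site 1: 39.71 m/s = 130.2822 ft/s.
Difference: 130.2822 − 149.0500 = -18.77 ft/s.

-18.77 ft/s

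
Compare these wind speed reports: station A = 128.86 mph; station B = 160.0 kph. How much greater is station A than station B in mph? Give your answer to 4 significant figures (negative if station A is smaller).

29.44 mph

station B: 160.0 km/h = 99.4194 mph.
Difference: 128.8600 − 99.4194 = 29.44 mph.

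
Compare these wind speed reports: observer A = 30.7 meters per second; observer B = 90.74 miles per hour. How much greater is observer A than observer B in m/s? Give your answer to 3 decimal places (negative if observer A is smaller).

observer B: 90.74 mph = 40.56441 m/s.
Difference: 30.70000 − 40.56441 = -9.864 m/s.

-9.864 m/s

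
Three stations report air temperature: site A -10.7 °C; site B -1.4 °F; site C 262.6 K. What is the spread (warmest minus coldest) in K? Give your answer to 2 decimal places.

8.01 K

site B: -1.4 °F = -18.556 °C.
site C: 262.6 K = -10.550 °C.
Spread: (-10.550) − (-18.556) = 8.006 °C.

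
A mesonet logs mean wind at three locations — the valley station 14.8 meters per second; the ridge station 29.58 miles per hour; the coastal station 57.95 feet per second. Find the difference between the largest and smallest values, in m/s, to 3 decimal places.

4.440 m/s

the ridge station: 29.58 mph = 13.22344 m/s.
the coastal station: 57.95 ft/s = 17.66316 m/s.
Spread: 17.66316 − 13.22344 = 4.440 m/s.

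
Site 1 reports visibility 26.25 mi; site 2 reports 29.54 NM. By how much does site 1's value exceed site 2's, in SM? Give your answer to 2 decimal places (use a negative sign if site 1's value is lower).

-7.74 SM

site 2: 29.54 nmi = 33.9940 SM.
Difference: 26.2500 − 33.9940 = -7.74 SM.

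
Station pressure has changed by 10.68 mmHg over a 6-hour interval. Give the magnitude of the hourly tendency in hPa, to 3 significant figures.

2.37 hPa per hour

10.68 mmHg / 6 h × 1.33322 hPa/mmHg = 2.37 hPa/h.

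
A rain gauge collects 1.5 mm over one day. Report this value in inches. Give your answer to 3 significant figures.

0.0591 in

1 mm = 0.0393701 in, so 1.5 × 0.0393701 = 0.0591 in.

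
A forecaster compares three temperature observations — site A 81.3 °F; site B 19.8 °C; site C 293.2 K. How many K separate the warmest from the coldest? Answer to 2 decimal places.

site A: 81.3 °F = 27.389 °C.
site C: 293.2 K = 20.050 °C.
Spread: 27.389 − 19.800 = 7.589 °C.

7.59 K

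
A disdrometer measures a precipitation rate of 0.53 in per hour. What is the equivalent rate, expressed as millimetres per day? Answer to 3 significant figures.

323 mm/day

0.53 in/hour × 25.4 mm/in × 24 hour/day = 323 mm/day.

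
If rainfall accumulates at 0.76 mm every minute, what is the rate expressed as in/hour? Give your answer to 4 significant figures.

1.795 in/hour

0.76 mm/minute × 0.0393701 in/mm × 60 minute/hour = 1.795 in/hour.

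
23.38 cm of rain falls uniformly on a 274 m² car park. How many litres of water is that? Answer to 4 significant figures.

Depth: 23.38 cm × 10 = 233.8 mm.
1 mm over 1 m² is 1 L, so volume = 233.8 × 274 = 64061.2 L ≈ 64060 L.

64060 litres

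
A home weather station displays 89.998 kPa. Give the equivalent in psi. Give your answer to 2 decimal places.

13.05 psi

1 kPa = 0.145038 psi, so 89.998 × 0.145038 = 13.05 psi.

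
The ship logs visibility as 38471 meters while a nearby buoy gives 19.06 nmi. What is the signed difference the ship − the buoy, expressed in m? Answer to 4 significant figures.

the buoy: 19.06 nmi = 35299.12 m.
Difference: 38471.00 − 35299.12 = 3172 m.

3172 m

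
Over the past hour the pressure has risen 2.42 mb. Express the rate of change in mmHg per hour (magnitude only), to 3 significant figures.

2.42 mb / 1 h × 0.750062 mmHg/mb = 1.82 mmHg/h.

1.82 mmHg per hour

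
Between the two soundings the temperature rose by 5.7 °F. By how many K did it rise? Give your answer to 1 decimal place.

3.2 K

For a temperature change the 32° offset cancels: ΔK = 5.7 × 0.5556 = 3.2 K.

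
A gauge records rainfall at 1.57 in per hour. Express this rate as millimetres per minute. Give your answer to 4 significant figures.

1.57 in/hour × 25.4 mm/in × 0.0166667 hour/minute = 0.6646 mm/minute.

0.6646 mm/minute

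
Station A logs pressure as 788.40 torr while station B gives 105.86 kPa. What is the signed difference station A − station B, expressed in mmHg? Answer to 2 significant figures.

-5.6 mmHg

station B: 105.86 kPa = 794.015 mmHg.
Difference: 788.400 − 794.015 = -5.6 mmHg.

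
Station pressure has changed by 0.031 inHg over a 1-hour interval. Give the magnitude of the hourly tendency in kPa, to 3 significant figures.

0.105 kPa per hour

0.031 inHg / 1 h × 3.38639 kPa/inHg = 0.105 kPa/h.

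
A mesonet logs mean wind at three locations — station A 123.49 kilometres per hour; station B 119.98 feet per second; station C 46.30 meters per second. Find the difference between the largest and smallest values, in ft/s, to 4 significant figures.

station A: 123.49 km/h = 112.5419 ft/s.
station C: 46.30 m/s = 151.9029 ft/s.
Spread: 151.9029 − 112.5419 = 39.36 ft/s.

39.36 ft/s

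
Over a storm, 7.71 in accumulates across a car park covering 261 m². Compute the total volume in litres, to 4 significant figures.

Depth: 7.71 in × 25.4 = 195.834 mm.
1 mm over 1 m² is 1 L, so volume = 195.834 × 261 = 51112.674 L ≈ 51110 L.

51110 litres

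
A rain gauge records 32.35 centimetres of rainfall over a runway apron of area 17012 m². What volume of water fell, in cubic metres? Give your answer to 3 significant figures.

Depth: 32.35 cm × 10 = 323.5 mm.
1 mm over 1 m² is 1 L, so volume = 323.5 × 17012 = 5503382 L = 5500 m³.

5500 cubic metres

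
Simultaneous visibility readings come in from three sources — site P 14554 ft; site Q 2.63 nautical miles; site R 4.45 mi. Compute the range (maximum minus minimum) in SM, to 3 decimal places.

1.694 SM

site P: 14554 ft = 2.75644 SM.
site Q: 2.63 nmi = 3.02655 SM.
Spread: 4.45000 − 2.75644 = 1.694 SM.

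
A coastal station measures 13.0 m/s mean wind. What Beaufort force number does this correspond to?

13.0 m/s lies in the Beaufort 6 band (strong breeze, 10.8–13.8 m/s).

Beaufort force 6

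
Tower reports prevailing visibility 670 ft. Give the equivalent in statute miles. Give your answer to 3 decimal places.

1 ft = 0.000189394 SM, so 670 × 0.000189394 = 0.127 SM.

0.127 SM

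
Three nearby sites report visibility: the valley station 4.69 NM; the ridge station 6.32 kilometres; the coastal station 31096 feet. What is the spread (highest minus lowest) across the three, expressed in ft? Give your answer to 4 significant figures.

the valley station: 4.69 nmi = 28496.98 ft.
the ridge station: 6.32 km = 20734.91 ft.
Spread: 31096.00 − 20734.91 = 10360 ft.

10360 ft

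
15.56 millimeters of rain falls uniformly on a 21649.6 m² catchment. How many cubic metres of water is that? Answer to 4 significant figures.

1 mm over 1 m² is 1 L, so volume = 15.56 × 21649.6 = 336867.78 L = 336.9 m³.

336.9 cubic metres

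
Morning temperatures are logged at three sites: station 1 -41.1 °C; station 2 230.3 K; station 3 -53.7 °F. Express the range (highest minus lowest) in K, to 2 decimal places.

6.51 K

station 2: 230.3 K = -42.850 °C.
station 3: -53.7 °F = -47.611 °C.
Spread: (-41.100) − (-47.611) = 6.511 °C.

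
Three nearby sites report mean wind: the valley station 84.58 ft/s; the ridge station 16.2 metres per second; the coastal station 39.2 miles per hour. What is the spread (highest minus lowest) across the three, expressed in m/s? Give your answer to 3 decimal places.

the valley station: 84.58 ft/s = 25.77998 m/s.
the coastal station: 39.2 mph = 17.52397 m/s.
Spread: 25.77998 − 16.20000 = 9.580 m/s.

9.580 m/s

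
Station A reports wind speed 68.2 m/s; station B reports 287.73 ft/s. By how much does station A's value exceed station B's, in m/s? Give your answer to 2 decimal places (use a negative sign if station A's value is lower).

-19.50 m/s

station B: 287.73 ft/s = 87.7001 m/s.
Difference: 68.2000 − 87.7001 = -19.50 m/s.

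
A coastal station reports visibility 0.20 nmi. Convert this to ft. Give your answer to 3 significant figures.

1 nmi = 6076.12 ft, so 0.20 × 6076.12 = 1220 ft.

1220 ft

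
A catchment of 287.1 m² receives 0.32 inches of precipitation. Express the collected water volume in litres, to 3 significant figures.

2330 litres

Depth: 0.32 in × 25.4 = 8.128 mm.
1 mm over 1 m² is 1 L, so volume = 8.128 × 287.1 = 2333.5488 L ≈ 2330 L.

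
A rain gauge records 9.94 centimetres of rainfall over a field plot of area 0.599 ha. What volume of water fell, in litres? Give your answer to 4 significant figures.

595400 litres

Depth: 9.94 cm × 10 = 99.4 mm.
Area: 0.599 ha = 5990 m².
1 mm over 1 m² is 1 L, so volume = 99.4 × 5990 = 595406 L ≈ 595400 L.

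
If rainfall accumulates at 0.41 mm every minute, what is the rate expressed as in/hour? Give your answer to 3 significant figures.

0.969 in/hour

0.41 mm/minute × 0.0393701 in/mm × 60 minute/hour = 0.969 in/hour.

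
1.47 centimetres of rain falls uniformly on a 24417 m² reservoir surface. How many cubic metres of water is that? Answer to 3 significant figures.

359 cubic metres

Depth: 1.47 cm × 10 = 14.7 mm.
1 mm over 1 m² is 1 L, so volume = 14.7 × 24417 = 358929.9 L = 359 m³.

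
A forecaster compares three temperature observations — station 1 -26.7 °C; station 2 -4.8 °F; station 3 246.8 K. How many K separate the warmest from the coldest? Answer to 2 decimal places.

6.26 K

station 2: -4.8 °F = -20.444 °C.
station 3: 246.8 K = -26.350 °C.
Spread: (-20.444) − (-26.700) = 6.256 °C.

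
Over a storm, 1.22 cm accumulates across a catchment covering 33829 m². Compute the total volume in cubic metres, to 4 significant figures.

Depth: 1.22 cm × 10 = 12.2 mm.
1 mm over 1 m² is 1 L, so volume = 12.2 × 33829 = 412713.8 L = 412.7 m³.

412.7 cubic metres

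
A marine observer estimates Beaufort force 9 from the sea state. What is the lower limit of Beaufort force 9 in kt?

41 kt

Beaufort 9 (strong gale) spans 41–47 knots.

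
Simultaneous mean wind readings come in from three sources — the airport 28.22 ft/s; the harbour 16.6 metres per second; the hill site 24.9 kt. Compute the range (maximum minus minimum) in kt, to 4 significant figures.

15.55 kt

the airport: 28.22 ft/s = 16.7199 kt.
the harbour: 16.6 m/s = 32.2678 kt.
Spread: 32.2678 − 16.7199 = 15.55 kt.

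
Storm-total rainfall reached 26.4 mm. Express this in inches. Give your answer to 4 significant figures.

1.039 in

1 mm = 0.0393701 in, so 26.4 × 0.0393701 = 1.039 in.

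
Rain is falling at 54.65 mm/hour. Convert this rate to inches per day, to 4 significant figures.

51.64 in/day

54.65 mm/hour × 0.0393701 in/mm × 24 hour/day = 51.64 in/day.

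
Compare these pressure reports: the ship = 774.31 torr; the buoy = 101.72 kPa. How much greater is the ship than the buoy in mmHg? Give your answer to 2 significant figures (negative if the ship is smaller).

the buoy: 101.72 kPa = 762.96 mmHg.
Difference: 774.31 − 762.96 = 11 mmHg.

11 mmHg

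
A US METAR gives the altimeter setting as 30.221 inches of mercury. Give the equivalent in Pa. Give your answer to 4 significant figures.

102300 Pa

1 inHg = 3386.39 Pa, so 30.221 × 3386.39 = 102300 Pa.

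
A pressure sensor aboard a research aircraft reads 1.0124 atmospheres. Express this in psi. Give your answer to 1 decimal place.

1 atm = 14.6959 psi, so 1.0124 × 14.6959 = 14.9 psi.

14.9 psi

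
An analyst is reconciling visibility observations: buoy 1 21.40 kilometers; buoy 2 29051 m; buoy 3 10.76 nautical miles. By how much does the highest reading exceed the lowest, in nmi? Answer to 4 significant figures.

buoy 1: 21.40 km = 11.55508 nmi.
buoy 2: 29051 m = 15.68629 nmi.
Spread: 15.68629 − 10.76000 = 4.926 nmi.

4.926 nmi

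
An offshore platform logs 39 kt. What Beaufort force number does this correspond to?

Beaufort force 8

39 kt lies in the Beaufort 8 band (gale, 34–40 kt).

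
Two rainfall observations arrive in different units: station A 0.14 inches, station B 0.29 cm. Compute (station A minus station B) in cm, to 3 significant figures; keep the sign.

0.0656 cm

station A: 0.14 in = 0.355600 cm.
Difference: 0.355600 − 0.290000 = 0.0656 cm.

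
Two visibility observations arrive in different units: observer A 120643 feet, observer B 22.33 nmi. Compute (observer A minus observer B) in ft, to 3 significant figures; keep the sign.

observer B: 22.33 nmi = 135679.66 ft.
Difference: 120643.00 − 135679.66 = -15000 ft.

-15000 ft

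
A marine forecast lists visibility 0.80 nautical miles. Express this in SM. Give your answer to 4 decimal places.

1 nmi = 1.15078 SM, so 0.80 × 1.15078 = 0.9206 SM.

0.9206 SM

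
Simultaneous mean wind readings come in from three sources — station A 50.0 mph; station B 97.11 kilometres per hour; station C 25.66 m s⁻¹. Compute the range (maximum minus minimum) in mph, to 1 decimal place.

station B: 97.11 km/h = 60.341 mph.
station C: 25.66 m/s = 57.400 mph.
Spread: 60.341 − 50.000 = 10.3 mph.

10.3 mph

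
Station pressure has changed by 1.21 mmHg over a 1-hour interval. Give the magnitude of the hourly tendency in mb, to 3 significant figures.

1.61 mb per hour

1.21 mmHg / 1 h × 1.33322 mb/mmHg = 1.61 mb/h.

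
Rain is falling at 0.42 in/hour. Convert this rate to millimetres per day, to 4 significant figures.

0.42 in/hour × 25.4 mm/in × 24 hour/day = 256.0 mm/day.

256.0 mm/day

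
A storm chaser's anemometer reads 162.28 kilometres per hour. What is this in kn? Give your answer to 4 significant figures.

1 km/h = 0.539957 kt, so 162.28 × 0.539957 = 87.62 kt.

87.62 kt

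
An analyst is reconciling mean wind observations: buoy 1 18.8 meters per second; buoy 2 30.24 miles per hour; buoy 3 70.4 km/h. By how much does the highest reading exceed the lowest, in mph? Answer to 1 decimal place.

buoy 1: 18.8 m/s = 42.054 mph.
buoy 3: 70.4 km/h = 43.745 mph.
Spread: 43.745 − 30.240 = 13.5 mph.

13.5 mph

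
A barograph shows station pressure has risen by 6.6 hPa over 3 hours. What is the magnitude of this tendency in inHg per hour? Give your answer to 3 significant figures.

0.0650 inHg per hour

6.6 hPa / 3 h × 0.02953 inHg/hPa = 0.0650 inHg/h.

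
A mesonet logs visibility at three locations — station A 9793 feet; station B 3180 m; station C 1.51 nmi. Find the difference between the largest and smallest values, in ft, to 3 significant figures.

1260 ft

station B: 3180 m = 10433.07 ft.
station C: 1.51 nmi = 9174.93 ft.
Spread: 10433.07 − 9174.93 = 1260 ft.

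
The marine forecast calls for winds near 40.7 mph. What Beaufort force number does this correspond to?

40.7 mph = 18.2 m/s, which is Beaufort 8 (gale, 17.2–20.7 m/s).

Beaufort force 8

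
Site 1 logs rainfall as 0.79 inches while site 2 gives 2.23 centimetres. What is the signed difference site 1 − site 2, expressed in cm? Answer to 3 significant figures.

-0.223 cm

site 1: 0.79 in = 2.00660 cm.
Difference: 2.00660 − 2.23000 = -0.223 cm.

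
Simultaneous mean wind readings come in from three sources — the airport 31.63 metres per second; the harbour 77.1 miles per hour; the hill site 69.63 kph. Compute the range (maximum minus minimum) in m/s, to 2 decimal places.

the harbour: 77.1 mph = 34.4668 m/s.
the hill site: 69.63 km/h = 19.3417 m/s.
Spread: 34.4668 − 19.3417 = 15.13 m/s.

15.13 m/s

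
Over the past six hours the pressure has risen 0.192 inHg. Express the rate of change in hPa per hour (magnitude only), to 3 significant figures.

1.08 hPa per hour

0.192 inHg / 6 h × 33.8639 hPa/inHg = 1.08 hPa/h.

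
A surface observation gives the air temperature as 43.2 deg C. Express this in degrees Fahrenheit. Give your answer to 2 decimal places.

°F = °C × 9/5 + 32 = 43.2 × 1.8 + 32 = 109.76 °F.

109.76 °F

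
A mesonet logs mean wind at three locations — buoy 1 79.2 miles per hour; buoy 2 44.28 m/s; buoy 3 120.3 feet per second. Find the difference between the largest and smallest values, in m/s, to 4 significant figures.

buoy 1: 79.2 mph = 35.40557 m/s.
buoy 3: 120.3 ft/s = 36.66744 m/s.
Spread: 44.28000 − 35.40557 = 8.874 m/s.

8.874 m/s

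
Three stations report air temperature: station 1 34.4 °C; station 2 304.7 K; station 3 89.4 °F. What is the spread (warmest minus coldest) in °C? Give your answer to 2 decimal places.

station 2: 304.7 K = 31.550 °C.
station 3: 89.4 °F = 31.889 °C.
Spread: 34.400 − 31.550 = 2.850 °C.

2.85 °C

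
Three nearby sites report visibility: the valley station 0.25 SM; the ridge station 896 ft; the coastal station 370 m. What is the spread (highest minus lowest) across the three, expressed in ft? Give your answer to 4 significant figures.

the valley station: 0.25 SM = 1320.000 ft.
the coastal station: 370 m = 1213.911 ft.
Spread: 1320.000 − 896.000 = 424.0 ft.

424.0 ft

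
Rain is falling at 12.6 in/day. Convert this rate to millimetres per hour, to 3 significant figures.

13.3 mm/hour

12.6 in/day × 25.4 mm/in × 0.0416667 day/hour = 13.3 mm/hour.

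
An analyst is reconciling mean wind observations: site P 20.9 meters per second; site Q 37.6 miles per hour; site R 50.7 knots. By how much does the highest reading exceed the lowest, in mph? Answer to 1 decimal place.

20.7 mph

site P: 20.9 m/s = 46.752 mph.
site R: 50.7 kt = 58.345 mph.
Spread: 58.345 − 37.600 = 20.7 mph.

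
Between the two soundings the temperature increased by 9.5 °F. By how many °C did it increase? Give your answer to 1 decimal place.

Converting a difference, only the 9/5 scale factor applies: Δ°C = 9.5 × 0.5556 = 5.3 °C.

5.3 °C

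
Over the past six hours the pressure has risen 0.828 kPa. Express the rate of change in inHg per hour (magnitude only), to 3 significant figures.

0.828 kPa / 6 h × 0.2953 inHg/kPa = 0.0408 inHg/h.

0.0408 inHg per hour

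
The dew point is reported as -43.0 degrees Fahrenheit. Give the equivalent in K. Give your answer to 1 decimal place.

231.5 K

First to °C: -41.67 °C.
Then to K: 231.5 K.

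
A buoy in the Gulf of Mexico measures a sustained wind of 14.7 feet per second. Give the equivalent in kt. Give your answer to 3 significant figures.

1 ft/s = 0.592484 kt, so 14.7 × 0.592484 = 8.71 kt.

8.71 kt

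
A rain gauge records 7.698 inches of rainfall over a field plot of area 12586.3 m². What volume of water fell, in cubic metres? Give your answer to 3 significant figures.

Depth: 7.698 in × 25.4 = 195.5292 mm.
1 mm over 1 m² is 1 L, so volume = 195.5292 × 12586.3 = 2460989.2 L = 2460 m³.

2460 cubic metres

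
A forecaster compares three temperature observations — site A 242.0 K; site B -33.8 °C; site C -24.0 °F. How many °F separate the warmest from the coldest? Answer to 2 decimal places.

site A: 242.0 K = -31.150 °C.
site C: -24.0 °F = -31.111 °C.
Spread: (-31.111) − (-33.800) = 2.689 °C = 4.84 °F.

4.84 °F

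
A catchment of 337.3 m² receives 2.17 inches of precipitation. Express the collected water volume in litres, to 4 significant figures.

Depth: 2.17 in × 25.4 = 55.118 mm.
1 mm over 1 m² is 1 L, so volume = 55.118 × 337.3 = 18591.301 L ≈ 18590 L.

18590 litres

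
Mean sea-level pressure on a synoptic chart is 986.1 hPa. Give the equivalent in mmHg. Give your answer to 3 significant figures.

1 hPa = 0.750062 mmHg, so 986.1 × 0.750062 = 740 mmHg.

740 mmHg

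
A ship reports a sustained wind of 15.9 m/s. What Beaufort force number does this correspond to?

15.9 m/s lies in the Beaufort 7 band (near gale, 13.9–17.1 m/s).

Beaufort force 7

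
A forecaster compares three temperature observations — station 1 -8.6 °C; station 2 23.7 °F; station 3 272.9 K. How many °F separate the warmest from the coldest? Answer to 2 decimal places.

15.03 °F

station 2: 23.7 °F = -4.611 °C.
station 3: 272.9 K = -0.250 °C.
Spread: (-0.250) − (-8.600) = 8.350 °C = 15.03 °F.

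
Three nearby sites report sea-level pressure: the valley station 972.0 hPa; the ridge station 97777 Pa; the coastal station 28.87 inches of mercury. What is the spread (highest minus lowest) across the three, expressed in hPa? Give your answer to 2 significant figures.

5.8 hPa

the ridge station: 97777 Pa = 977.770 hPa.
the coastal station: 28.87 inHg = 977.651 hPa.
Spread: 977.770 − 972.000 = 5.8 hPa.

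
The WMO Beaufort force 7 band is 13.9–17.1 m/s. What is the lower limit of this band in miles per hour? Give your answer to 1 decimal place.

31.1 mph

13.9–17.1 m/s × 2.237 = 31.1–38.3 mph.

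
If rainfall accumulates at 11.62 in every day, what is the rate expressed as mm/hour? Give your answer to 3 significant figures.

11.62 in/day × 25.4 mm/in × 0.0416667 day/hour = 12.3 mm/hour.

12.3 mm/hour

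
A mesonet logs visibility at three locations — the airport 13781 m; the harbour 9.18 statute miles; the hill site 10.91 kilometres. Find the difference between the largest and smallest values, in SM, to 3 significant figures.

the airport: 13781 m = 8.5631 SM.
the hill site: 10.91 km = 6.7792 SM.
Spread: 9.1800 − 6.7792 = 2.40 SM.

2.40 SM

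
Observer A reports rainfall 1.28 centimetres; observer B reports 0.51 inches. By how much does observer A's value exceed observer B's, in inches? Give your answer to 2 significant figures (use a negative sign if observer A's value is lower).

-0.0061 in

observer A: 1.28 cm = 0.503937 in.
Difference: 0.503937 − 0.510000 = -0.0061 in.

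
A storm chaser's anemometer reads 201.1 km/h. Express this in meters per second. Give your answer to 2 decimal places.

1 km/h = 0.277778 m/s, so 201.1 × 0.277778 = 55.86 m/s.

55.86 m/s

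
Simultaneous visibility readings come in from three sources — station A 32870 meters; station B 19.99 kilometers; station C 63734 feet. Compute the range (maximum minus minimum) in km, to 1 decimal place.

13.4 km

station A: 32870 m = 32.870 km.
station C: 63734 ft = 19.426 km.
Spread: 32.870 − 19.426 = 13.4 km.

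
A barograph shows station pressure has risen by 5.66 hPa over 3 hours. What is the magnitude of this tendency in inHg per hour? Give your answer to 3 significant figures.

0.0557 inHg per hour

5.66 hPa / 3 h × 0.02953 inHg/hPa = 0.0557 inHg/h.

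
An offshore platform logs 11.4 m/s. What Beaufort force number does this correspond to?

Beaufort force 6

11.4 m/s lies in the Beaufort 6 band (strong breeze, 10.8–13.8 m/s).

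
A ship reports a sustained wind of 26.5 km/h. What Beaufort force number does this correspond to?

Beaufort force 4

26.5 km/h = 7.4 m/s, which is Beaufort 4 (moderate breeze, 5.5–7.9 m/s).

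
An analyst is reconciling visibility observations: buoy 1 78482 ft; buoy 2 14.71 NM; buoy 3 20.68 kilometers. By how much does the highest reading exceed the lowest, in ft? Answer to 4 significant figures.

21530 ft

buoy 2: 14.71 nmi = 89379.66 ft.
buoy 3: 20.68 km = 67847.77 ft.
Spread: 89379.66 − 67847.77 = 21530 ft.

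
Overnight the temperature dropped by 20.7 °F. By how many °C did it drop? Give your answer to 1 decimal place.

11.5 °C

For a temperature change the 32° offset cancels: Δ°C = 20.7 × 0.5556 = 11.5 °C.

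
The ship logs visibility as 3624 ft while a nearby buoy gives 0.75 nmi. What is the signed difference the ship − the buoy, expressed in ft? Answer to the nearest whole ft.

-933 ft

the buoy: 0.75 nmi = 4557.09 ft.
Difference: 3624.00 − 4557.09 = -933 ft.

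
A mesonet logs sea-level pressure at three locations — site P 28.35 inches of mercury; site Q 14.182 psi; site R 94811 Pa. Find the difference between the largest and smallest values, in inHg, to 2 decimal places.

0.88 inHg

site Q: 14.182 psi = 28.8748 inHg.
site R: 94811 Pa = 27.9977 inHg.
Spread: 28.8748 − 27.9977 = 0.88 inHg.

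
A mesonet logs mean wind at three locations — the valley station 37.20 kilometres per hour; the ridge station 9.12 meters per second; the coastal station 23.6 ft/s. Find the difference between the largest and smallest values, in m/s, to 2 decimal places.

3.14 m/s

the valley station: 37.20 km/h = 10.3333 m/s.
the coastal station: 23.6 ft/s = 7.1933 m/s.
Spread: 10.3333 − 7.1933 = 3.14 m/s.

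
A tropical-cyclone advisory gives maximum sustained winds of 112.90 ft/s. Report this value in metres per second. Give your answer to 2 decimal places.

34.41 m/s

1 ft/s = 0.3048 m/s, so 112.90 × 0.3048 = 34.41 m/s.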